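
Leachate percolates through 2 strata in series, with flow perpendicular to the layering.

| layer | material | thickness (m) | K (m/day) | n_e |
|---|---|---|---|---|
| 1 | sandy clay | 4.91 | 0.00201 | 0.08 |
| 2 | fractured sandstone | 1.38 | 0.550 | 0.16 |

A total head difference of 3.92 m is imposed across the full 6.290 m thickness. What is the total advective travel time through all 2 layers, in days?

With flow normal to the layers, continuity requires the same specific discharge q through every layer.
Σ(b_i/K_i) = 4.91/0.00201 + 1.38/0.550 = 2445 d.
q = Δh / Σ(b_i/K_i) = 3.92 / 2445 = 0.001603 m/day.
In each layer the seepage velocity is v_i = q/n_i, so the layer transit time is t_i = b_i·n_i / q:
  layer 1 (sandy clay): t_1 = 4.91 × 0.08 / 0.001603 = 245.0 d
  layer 2 (fractured sandstone): t_2 = 1.38 × 0.16 / 0.001603 = 137.7 d
Total t = Σ t_i = 382.8 days.

383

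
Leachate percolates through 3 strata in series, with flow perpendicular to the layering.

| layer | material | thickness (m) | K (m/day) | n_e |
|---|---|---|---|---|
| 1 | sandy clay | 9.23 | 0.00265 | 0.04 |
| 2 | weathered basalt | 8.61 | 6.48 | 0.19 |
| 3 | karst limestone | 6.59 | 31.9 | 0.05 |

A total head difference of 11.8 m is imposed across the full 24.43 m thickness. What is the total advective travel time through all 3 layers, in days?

689

With flow normal to the layers, continuity requires the same specific discharge q through every layer.
Σ(b_i/K_i) = 9.23/0.00265 + 8.61/6.48 + 6.59/31.9 = 3485 d.
q = Δh / Σ(b_i/K_i) = 11.8 / 3485 = 0.003386 m/day.
In each layer the seepage velocity is v_i = q/n_i, so the layer transit time is t_i = b_i·n_i / q:
  layer 1 (sandy clay): t_1 = 9.23 × 0.04 / 0.003386 = 109.0 d
  layer 2 (weathered basalt): t_2 = 8.61 × 0.19 / 0.003386 = 483.1 d
  layer 3 (karst limestone): t_3 = 6.59 × 0.05 / 0.003386 = 97.30 d
Total t = Σ t_i = 689.4 days.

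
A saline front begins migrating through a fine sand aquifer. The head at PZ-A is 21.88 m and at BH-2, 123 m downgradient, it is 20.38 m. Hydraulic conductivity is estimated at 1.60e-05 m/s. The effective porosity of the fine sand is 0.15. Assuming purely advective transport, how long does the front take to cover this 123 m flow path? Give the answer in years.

Convert K: 1.60e-05 m/s × 86400 = 1.382 m/day.
Hydraulic gradient i = (21.88 − 20.38) / 123 = 1.5 / 123 = 0.01220.
Darcy flux q = K · i = 1.382 × 0.01220 = 0.01686 m/day.
Seepage velocity v = q / n_e = 0.01686 / 0.15 = 0.1124 m/day.
Travel time t = L / v = 123 / 0.1124 = 1094 days = 2.996 years.

3.00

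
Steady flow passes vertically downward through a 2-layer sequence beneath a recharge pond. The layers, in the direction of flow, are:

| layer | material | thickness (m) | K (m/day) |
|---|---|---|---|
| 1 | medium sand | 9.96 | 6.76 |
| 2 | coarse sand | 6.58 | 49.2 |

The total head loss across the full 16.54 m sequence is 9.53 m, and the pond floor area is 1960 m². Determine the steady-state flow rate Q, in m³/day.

11600

Flow is perpendicular to layering, so the layers act in series and the equivalent K is the thickness-weighted harmonic mean.
Total thickness L = 9.96 + 6.58 = 16.54 m.
Σ(b_i/K_i) = 9.96/6.76 + 6.58/49.2 = 1.607 d.
K_eq = L / Σ(b_i/K_i) = 16.54 / 1.607 = 10.29 m/day.
Q = K_eq · A · (Δh/L) = 10.29 × 1960 × (9.53/16.54) = 11623 m³/day.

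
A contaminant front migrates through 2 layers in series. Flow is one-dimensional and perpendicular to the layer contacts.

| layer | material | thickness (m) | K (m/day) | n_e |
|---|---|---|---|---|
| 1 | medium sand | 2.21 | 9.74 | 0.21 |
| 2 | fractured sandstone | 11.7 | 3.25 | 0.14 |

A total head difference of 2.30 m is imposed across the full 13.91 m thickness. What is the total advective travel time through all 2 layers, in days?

3.50

With flow normal to the layers, continuity requires the same specific discharge q through every layer.
Σ(b_i/K_i) = 2.21/9.74 + 11.7/3.25 = 3.827 d.
q = Δh / Σ(b_i/K_i) = 2.30 / 3.827 = 0.6010 m/day.
In each layer the seepage velocity is v_i = q/n_i, so the layer transit time is t_i = b_i·n_i / q:
  layer 1 (medium sand): t_1 = 2.21 × 0.21 / 0.6010 = 0.7722 d
  layer 2 (fractured sandstone): t_2 = 11.7 × 0.14 / 0.6010 = 2.725 d
Total t = Σ t_i = 3.498 days.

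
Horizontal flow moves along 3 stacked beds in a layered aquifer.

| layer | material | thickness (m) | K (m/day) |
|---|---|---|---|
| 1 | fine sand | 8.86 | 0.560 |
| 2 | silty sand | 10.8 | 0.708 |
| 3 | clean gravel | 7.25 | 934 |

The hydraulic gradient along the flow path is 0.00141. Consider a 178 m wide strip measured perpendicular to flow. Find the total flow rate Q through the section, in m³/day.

Flow is parallel to layering, so each bed carries its own Darcy discharge and the transmissivities add.
Σ(K_i·b_i) = 0.560×8.86 + 0.708×10.8 + 934×7.25 = 6784 m²/day.
Hydraulic gradient i = 0.00141.
Q = Σ(K_i·b_i) · W · i = 6784 × 178 × 0.001410 = 1703 m³/day.

1700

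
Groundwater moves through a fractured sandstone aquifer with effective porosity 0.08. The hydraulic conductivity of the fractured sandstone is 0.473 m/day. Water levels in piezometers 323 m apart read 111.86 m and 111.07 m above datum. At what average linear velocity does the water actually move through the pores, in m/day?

Hydraulic gradient i = (111.86 − 111.07) / 323 = 0.79 / 323 = 0.002446.
Darcy flux q = K · i = 0.4730 × 0.002446 = 0.001157 m/day.
Seepage velocity v = q / n_e = 0.001157 / 0.08 = 0.01446 m/day.

0.0145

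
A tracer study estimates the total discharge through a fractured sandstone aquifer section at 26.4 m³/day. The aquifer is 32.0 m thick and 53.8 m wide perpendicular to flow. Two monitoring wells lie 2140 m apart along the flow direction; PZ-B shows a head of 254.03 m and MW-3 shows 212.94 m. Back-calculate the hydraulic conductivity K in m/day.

0.799

Cross-sectional area A = 53.8 × 32.0 = 1722 m².
Hydraulic gradient i = (254.03 − 212.94) / 2140 = 41.09 / 2140 = 0.01920.
From Q = K·A·i, K = Q / (A·i) = 26.4 / (1722 × 0.01920) = 0.7986 m/day.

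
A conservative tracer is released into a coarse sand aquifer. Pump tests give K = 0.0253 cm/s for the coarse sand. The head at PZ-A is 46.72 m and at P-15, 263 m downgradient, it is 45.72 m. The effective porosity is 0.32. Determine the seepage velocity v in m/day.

Convert K: 0.0253 cm/s × 864 = 21.86 m/day.
Hydraulic gradient i = (46.72 − 45.72) / 263 = 1 / 263 = 0.003802.
Darcy flux q = K · i = 21.86 × 0.003802 = 0.08311 m/day.
Seepage velocity v = q / n_e = 0.08311 / 0.32 = 0.2597 m/day.

0.260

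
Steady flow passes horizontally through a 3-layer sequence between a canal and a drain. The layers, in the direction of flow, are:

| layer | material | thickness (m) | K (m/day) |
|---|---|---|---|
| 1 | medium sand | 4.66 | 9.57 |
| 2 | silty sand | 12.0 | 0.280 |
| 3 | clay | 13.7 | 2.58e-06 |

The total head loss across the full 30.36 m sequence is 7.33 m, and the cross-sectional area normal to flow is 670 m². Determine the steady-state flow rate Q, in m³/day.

Flow is perpendicular to layering, so the layers act in series and the equivalent K is the thickness-weighted harmonic mean.
Total thickness L = 4.66 + 12.0 + 13.7 = 30.36 m.
Σ(b_i/K_i) = 4.66/9.57 + 12.0/0.280 + 13.7/2.58e-06 = 5.310e+06 d.
K_eq = L / Σ(b_i/K_i) = 30.36 / 5.310e+06 = 5.717e-06 m/day.
Q = K_eq · A · (Δh/L) = 5.717e-06 × 670 × (7.33/30.36) = 0.0009249 m³/day.

0.000925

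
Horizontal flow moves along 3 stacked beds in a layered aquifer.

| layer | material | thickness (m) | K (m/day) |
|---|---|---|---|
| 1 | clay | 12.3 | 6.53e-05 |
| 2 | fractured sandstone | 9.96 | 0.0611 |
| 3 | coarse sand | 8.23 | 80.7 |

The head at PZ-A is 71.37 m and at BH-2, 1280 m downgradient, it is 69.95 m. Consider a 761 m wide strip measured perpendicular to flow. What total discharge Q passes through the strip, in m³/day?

Flow is parallel to layering, so each bed carries its own Darcy discharge and the transmissivities add.
Σ(K_i·b_i) = 6.53e-05×12.3 + 0.0611×9.96 + 80.7×8.23 = 664.8 m²/day.
Hydraulic gradient i = (71.37 − 69.95) / 1280 = 1.42 / 1280 = 0.001109.
Q = Σ(K_i·b_i) · W · i = 664.8 × 761 × 0.001109 = 561.2 m³/day.

561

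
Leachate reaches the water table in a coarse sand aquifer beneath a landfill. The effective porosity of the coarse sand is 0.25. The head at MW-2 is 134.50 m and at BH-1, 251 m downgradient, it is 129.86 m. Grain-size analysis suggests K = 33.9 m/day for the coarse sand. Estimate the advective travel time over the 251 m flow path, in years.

0.274

Hydraulic gradient i = (134.50 − 129.86) / 251 = 4.64 / 251 = 0.01849.
Darcy flux q = K · i = 33.90 × 0.01849 = 0.6267 m/day.
Seepage velocity v = q / n_e = 0.6267 / 0.25 = 2.507 m/day.
Travel time t = L / v = 251 / 2.507 = 100.1 days = 0.2741 years.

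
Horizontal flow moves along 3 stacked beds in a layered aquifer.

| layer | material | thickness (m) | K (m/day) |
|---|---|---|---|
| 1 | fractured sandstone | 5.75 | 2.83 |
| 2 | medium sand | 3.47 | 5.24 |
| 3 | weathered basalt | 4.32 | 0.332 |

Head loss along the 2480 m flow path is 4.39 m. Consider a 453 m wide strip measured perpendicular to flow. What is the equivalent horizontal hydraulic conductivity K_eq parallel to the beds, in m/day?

Flow is parallel to layering, so each bed carries its own Darcy discharge and the transmissivities add.
Σ(K_i·b_i) = 2.83×5.75 + 5.24×3.47 + 0.332×4.32 = 35.89 m²/day.
Total thickness b = 13.54 m, so K_eq = Σ(K_i·b_i)/b = 2.651 m/day.

2.65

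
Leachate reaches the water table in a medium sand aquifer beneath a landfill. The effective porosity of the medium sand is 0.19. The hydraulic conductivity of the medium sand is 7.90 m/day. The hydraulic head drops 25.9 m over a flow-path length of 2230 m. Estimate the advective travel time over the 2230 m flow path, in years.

Hydraulic gradient i = Δh / L = 25.9 / 2230 = 0.01161.
Darcy flux q = K · i = 7.900 × 0.01161 = 0.09175 m/day.
Seepage velocity v = q / n_e = 0.09175 / 0.19 = 0.4829 m/day.
Travel time t = L / v = 2230 / 0.4829 = 4618 days = 12.64 years.

12.6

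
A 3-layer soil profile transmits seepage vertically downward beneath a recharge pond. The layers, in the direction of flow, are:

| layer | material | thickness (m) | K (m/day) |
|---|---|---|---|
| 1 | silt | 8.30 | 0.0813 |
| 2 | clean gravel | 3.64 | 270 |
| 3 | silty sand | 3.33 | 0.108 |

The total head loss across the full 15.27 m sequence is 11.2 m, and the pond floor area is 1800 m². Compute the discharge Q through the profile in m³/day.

Flow is perpendicular to layering, so the layers act in series and the equivalent K is the thickness-weighted harmonic mean.
Total thickness L = 8.30 + 3.64 + 3.33 = 15.27 m.
Σ(b_i/K_i) = 8.30/0.0813 + 3.64/270 + 3.33/0.108 = 132.9 d.
K_eq = L / Σ(b_i/K_i) = 15.27 / 132.9 = 0.1149 m/day.
Q = K_eq · A · (Δh/L) = 0.1149 × 1800 × (11.2/15.27) = 151.6 m³/day.

152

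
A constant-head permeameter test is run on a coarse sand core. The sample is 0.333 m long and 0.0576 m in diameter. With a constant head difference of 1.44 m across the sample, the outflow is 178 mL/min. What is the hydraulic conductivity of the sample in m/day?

22.7

Cross-sectional area A = π·(d/2)² = π × (0.0576/2)² = 0.002606 m².
Convert discharge: 178 mL/min = 2.967e-06 m³/s.
Darcy's law rearranged: K = Q·L / (A·Δh) = 2.967e-06 × 0.333 / (0.002606 × 1.44) = 0.0002633 m/s = 22.75 m/day.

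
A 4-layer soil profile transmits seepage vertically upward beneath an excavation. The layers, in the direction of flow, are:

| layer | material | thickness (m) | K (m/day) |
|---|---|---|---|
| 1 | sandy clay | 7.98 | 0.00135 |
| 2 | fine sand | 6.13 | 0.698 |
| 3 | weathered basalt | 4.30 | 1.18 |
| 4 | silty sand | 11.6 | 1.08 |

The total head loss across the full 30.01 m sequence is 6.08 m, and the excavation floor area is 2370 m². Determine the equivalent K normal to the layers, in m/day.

Flow is perpendicular to layering, so the layers act in series and the equivalent K is the thickness-weighted harmonic mean.
Total thickness L = 7.98 + 6.13 + 4.30 + 11.6 = 30.01 m.
Σ(b_i/K_i) = 7.98/0.00135 + 6.13/0.698 + 4.30/1.18 + 11.6/1.08 = 5934 d.
K_eq = L / Σ(b_i/K_i) = 30.01 / 5934 = 0.005057 m/day.

0.00506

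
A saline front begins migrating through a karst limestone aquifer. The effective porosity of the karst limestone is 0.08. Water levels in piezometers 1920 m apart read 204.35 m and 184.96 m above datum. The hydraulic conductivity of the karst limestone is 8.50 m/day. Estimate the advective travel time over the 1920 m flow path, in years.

Hydraulic gradient i = (204.35 − 184.96) / 1920 = 19.39 / 1920 = 0.01010.
Darcy flux q = K · i = 8.500 × 0.01010 = 0.08584 m/day.
Seepage velocity v = q / n_e = 0.08584 / 0.08 = 1.073 m/day.
Travel time t = L / v = 1920 / 1.073 = 1789 days = 4.899 years.

4.90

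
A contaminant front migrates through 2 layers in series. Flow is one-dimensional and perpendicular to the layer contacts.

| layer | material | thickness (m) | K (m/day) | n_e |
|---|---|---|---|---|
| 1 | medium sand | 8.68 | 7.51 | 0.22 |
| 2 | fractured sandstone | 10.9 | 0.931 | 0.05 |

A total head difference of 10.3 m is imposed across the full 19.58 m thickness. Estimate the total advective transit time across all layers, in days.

3.07

With flow normal to the layers, continuity requires the same specific discharge q through every layer.
Σ(b_i/K_i) = 8.68/7.51 + 10.9/0.931 = 12.86 d.
q = Δh / Σ(b_i/K_i) = 10.3 / 12.86 = 0.8007 m/day.
In each layer the seepage velocity is v_i = q/n_i, so the layer transit time is t_i = b_i·n_i / q:
  layer 1 (medium sand): t_1 = 8.68 × 0.22 / 0.8007 = 2.385 d
  layer 2 (fractured sandstone): t_2 = 10.9 × 0.05 / 0.8007 = 0.6806 d
Total t = Σ t_i = 3.066 days.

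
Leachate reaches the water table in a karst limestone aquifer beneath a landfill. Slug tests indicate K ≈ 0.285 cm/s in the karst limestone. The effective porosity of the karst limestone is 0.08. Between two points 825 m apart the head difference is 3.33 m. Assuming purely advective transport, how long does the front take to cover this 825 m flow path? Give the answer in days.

66.4

Convert K: 0.285 cm/s × 864 = 246.2 m/day.
Hydraulic gradient i = Δh / L = 3.33 / 825 = 0.004036.
Darcy flux q = K · i = 246.2 × 0.004036 = 0.9939 m/day.
Seepage velocity v = q / n_e = 0.9939 / 0.08 = 12.42 m/day.
Travel time t = L / v = 825 / 12.42 = 66.40 days.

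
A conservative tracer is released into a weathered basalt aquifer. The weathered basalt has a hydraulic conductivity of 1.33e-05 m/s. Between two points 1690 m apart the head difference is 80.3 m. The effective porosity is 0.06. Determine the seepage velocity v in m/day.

0.910

Convert K: 1.33e-05 m/s × 86400 = 1.149 m/day.
Hydraulic gradient i = Δh / L = 80.3 / 1690 = 0.04751.
Darcy flux q = K · i = 1.149 × 0.04751 = 0.05460 m/day.
Seepage velocity v = q / n_e = 0.05460 / 0.06 = 0.9100 m/day.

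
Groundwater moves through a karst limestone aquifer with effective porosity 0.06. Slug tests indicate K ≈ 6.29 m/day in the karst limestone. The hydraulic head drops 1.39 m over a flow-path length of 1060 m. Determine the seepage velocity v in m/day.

0.137

Hydraulic gradient i = Δh / L = 1.39 / 1060 = 0.001311.
Darcy flux q = K · i = 6.290 × 0.001311 = 0.008248 m/day.
Seepage velocity v = q / n_e = 0.008248 / 0.06 = 0.1375 m/day.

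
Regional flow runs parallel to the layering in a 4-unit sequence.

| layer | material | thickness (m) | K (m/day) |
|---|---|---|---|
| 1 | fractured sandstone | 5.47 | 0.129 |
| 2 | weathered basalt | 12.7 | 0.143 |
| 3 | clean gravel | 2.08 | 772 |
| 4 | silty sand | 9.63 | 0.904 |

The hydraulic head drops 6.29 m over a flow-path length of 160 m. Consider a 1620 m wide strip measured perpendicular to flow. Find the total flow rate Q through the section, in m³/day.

103000

Flow is parallel to layering, so each bed carries its own Darcy discharge and the transmissivities add.
Σ(K_i·b_i) = 0.129×5.47 + 0.143×12.7 + 772×2.08 + 0.904×9.63 = 1617 m²/day.
Hydraulic gradient i = Δh / L = 6.29 / 160 = 0.03931.
Q = Σ(K_i·b_i) · W · i = 1617 × 1620 × 0.03931 = 1.030e+05 m³/day.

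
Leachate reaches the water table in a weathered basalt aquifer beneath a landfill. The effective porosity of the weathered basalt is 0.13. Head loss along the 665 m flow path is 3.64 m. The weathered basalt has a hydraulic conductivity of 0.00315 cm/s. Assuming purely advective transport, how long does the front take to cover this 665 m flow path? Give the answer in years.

15.9

Convert K: 0.00315 cm/s × 864 = 2.722 m/day.
Hydraulic gradient i = Δh / L = 3.64 / 665 = 0.005474.
Darcy flux q = K · i = 2.722 × 0.005474 = 0.01490 m/day.
Seepage velocity v = q / n_e = 0.01490 / 0.13 = 0.1146 m/day.
Travel time t = L / v = 665 / 0.1146 = 5803 days = 15.89 years.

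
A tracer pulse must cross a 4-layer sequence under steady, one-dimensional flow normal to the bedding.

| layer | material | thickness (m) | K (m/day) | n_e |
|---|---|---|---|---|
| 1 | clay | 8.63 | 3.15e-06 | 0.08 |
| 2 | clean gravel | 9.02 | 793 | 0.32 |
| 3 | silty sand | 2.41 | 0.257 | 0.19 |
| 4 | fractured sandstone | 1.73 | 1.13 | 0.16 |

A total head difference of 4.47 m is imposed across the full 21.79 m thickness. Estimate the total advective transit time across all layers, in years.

With flow normal to the layers, continuity requires the same specific discharge q through every layer.
Σ(b_i/K_i) = 8.63/3.15e-06 + 9.02/793 + 2.41/0.257 + 1.73/1.13 = 2.740e+06 d.
q = Δh / Σ(b_i/K_i) = 4.47 / 2.740e+06 = 1.632e-06 m/day.
In each layer the seepage velocity is v_i = q/n_i, so the layer transit time is t_i = b_i·n_i / q:
  layer 1 (clay): t_1 = 8.63 × 0.08 / 1.632e-06 = 4.232e+05 d
  layer 2 (clean gravel): t_2 = 9.02 × 0.32 / 1.632e-06 = 1.769e+06 d
  layer 3 (silty sand): t_3 = 2.41 × 0.19 / 1.632e-06 = 2.807e+05 d
  layer 4 (fractured sandstone): t_4 = 1.73 × 0.16 / 1.632e-06 = 1.697e+05 d
Total t = Σ t_i = 2.643e+06 days = 7235 years.

7230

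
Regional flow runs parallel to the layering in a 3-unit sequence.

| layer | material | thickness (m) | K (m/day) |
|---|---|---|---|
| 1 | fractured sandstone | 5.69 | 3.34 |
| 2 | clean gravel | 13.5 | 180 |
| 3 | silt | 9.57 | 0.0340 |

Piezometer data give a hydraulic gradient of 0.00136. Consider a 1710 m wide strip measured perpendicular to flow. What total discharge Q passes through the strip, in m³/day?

Flow is parallel to layering, so each bed carries its own Darcy discharge and the transmissivities add.
Σ(K_i·b_i) = 3.34×5.69 + 180×13.5 + 0.0340×9.57 = 2449 m²/day.
Hydraulic gradient i = 0.00136.
Q = Σ(K_i·b_i) · W · i = 2449 × 1710 × 0.001360 = 5696 m³/day.

5700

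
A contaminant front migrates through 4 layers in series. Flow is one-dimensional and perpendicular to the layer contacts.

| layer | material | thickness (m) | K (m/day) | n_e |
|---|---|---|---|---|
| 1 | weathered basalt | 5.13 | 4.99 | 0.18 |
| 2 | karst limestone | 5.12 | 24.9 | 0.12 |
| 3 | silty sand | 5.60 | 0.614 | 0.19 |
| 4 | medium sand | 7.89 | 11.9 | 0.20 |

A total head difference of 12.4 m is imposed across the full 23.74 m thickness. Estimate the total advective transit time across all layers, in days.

3.71

With flow normal to the layers, continuity requires the same specific discharge q through every layer.
Σ(b_i/K_i) = 5.13/4.99 + 5.12/24.9 + 5.60/0.614 + 7.89/11.9 = 11.02 d.
q = Δh / Σ(b_i/K_i) = 12.4 / 11.02 = 1.126 m/day.
In each layer the seepage velocity is v_i = q/n_i, so the layer transit time is t_i = b_i·n_i / q:
  layer 1 (weathered basalt): t_1 = 5.13 × 0.18 / 1.126 = 0.8204 d
  layer 2 (karst limestone): t_2 = 5.12 × 0.12 / 1.126 = 0.5459 d
  layer 3 (silty sand): t_3 = 5.60 × 0.19 / 1.126 = 0.9453 d
  layer 4 (medium sand): t_4 = 7.89 × 0.20 / 1.126 = 1.402 d
Total t = Σ t_i = 3.714 days.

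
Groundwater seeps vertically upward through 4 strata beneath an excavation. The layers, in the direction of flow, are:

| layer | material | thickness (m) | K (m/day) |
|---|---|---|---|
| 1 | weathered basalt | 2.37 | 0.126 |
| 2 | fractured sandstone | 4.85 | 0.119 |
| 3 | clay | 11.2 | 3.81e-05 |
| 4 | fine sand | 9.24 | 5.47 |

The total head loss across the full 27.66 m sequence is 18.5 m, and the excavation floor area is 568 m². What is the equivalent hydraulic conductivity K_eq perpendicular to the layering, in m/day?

Flow is perpendicular to layering, so the layers act in series and the equivalent K is the thickness-weighted harmonic mean.
Total thickness L = 2.37 + 4.85 + 11.2 + 9.24 = 27.66 m.
Σ(b_i/K_i) = 2.37/0.126 + 4.85/0.119 + 11.2/3.81e-05 + 9.24/5.47 = 2.940e+05 d.
K_eq = L / Σ(b_i/K_i) = 27.66 / 2.940e+05 = 9.407e-05 m/day.

9.41e-05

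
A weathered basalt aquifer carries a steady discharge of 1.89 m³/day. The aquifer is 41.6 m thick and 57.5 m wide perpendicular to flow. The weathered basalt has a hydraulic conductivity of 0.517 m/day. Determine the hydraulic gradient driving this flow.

0.00153

Cross-sectional area A = 57.5 × 41.6 = 2392 m².
From Q = K·A·i, i = Q / (K·A) = 1.89 / (0.5170 × 2392) = 0.001528.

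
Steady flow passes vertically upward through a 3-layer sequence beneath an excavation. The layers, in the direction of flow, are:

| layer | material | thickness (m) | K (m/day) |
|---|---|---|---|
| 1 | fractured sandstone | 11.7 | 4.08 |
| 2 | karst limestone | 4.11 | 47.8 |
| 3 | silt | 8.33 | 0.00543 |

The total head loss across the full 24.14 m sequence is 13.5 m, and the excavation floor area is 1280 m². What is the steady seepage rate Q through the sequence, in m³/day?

Flow is perpendicular to layering, so the layers act in series and the equivalent K is the thickness-weighted harmonic mean.
Total thickness L = 11.7 + 4.11 + 8.33 = 24.14 m.
Σ(b_i/K_i) = 11.7/4.08 + 4.11/47.8 + 8.33/0.00543 = 1537 d.
K_eq = L / Σ(b_i/K_i) = 24.14 / 1537 = 0.01571 m/day.
Q = K_eq · A · (Δh/L) = 0.01571 × 1280 × (13.5/24.14) = 11.24 m³/day.

11.2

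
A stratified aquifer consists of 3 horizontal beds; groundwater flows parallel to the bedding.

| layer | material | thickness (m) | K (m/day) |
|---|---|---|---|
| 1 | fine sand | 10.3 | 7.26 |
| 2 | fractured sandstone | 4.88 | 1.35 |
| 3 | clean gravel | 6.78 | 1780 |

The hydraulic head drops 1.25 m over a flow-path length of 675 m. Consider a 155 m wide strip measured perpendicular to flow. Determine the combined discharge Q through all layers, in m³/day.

3490

Flow is parallel to layering, so each bed carries its own Darcy discharge and the transmissivities add.
Σ(K_i·b_i) = 7.26×10.3 + 1.35×4.88 + 1780×6.78 = 12150 m²/day.
Hydraulic gradient i = Δh / L = 1.25 / 675 = 0.001852.
Q = Σ(K_i·b_i) · W · i = 12150 × 155 × 0.001852 = 3487 m³/day.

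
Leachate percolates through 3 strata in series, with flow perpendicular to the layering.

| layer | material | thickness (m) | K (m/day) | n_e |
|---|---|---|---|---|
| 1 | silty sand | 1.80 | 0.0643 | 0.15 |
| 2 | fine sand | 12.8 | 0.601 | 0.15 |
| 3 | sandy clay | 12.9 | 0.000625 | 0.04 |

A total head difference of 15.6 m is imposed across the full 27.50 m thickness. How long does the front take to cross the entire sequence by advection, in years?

9.83

With flow normal to the layers, continuity requires the same specific discharge q through every layer.
Σ(b_i/K_i) = 1.80/0.0643 + 12.8/0.601 + 12.9/0.000625 = 20689 d.
q = Δh / Σ(b_i/K_i) = 15.6 / 20689 = 0.0007540 m/day.
In each layer the seepage velocity is v_i = q/n_i, so the layer transit time is t_i = b_i·n_i / q:
  layer 1 (silty sand): t_1 = 1.80 × 0.15 / 0.0007540 = 358.1 d
  layer 2 (fine sand): t_2 = 12.8 × 0.15 / 0.0007540 = 2546 d
  layer 3 (sandy clay): t_3 = 12.9 × 0.04 / 0.0007540 = 684.3 d
Total t = Σ t_i = 3589 days = 9.826 years.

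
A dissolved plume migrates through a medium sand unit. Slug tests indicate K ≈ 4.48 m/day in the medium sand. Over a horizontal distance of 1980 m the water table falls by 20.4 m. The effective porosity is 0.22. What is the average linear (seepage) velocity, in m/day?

0.210

Hydraulic gradient i = Δh / L = 20.4 / 1980 = 0.01030.
Darcy flux q = K · i = 4.480 × 0.01030 = 0.04616 m/day.
Seepage velocity v = q / n_e = 0.04616 / 0.22 = 0.2098 m/day.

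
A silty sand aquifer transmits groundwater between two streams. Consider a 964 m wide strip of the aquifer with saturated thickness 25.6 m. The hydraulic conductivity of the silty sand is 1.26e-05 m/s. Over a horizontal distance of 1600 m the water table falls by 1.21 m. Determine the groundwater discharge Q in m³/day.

20.3

Convert K: 1.26e-05 m/s × 86400 = 1.089 m/day.
Cross-sectional area A = 964 × 25.6 = 24678 m².
Hydraulic gradient i = Δh / L = 1.21 / 1600 = 0.0007562.
Darcy's law: Q = K · A · i = 1.089 × 24678 × 0.0007562 = 20.32 m³/day.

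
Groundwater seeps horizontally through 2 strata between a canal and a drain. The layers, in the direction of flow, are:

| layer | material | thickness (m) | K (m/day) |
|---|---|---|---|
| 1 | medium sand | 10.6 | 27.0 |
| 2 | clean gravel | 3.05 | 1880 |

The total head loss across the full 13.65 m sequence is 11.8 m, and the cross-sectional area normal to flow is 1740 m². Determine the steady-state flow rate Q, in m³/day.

52100

Flow is perpendicular to layering, so the layers act in series and the equivalent K is the thickness-weighted harmonic mean.
Total thickness L = 10.6 + 3.05 = 13.65 m.
Σ(b_i/K_i) = 10.6/27.0 + 3.05/1880 = 0.3942 d.
K_eq = L / Σ(b_i/K_i) = 13.65 / 0.3942 = 34.63 m/day.
Q = K_eq · A · (Δh/L) = 34.63 × 1740 × (11.8/13.65) = 52083 m³/day.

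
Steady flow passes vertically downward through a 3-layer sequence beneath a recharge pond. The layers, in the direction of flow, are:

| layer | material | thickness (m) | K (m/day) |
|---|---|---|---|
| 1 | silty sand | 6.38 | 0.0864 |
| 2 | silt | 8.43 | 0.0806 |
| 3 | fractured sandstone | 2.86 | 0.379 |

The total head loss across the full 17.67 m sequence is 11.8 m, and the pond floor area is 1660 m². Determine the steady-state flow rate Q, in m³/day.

Flow is perpendicular to layering, so the layers act in series and the equivalent K is the thickness-weighted harmonic mean.
Total thickness L = 6.38 + 8.43 + 2.86 = 17.67 m.
Σ(b_i/K_i) = 6.38/0.0864 + 8.43/0.0806 + 2.86/0.379 = 186.0 d.
K_eq = L / Σ(b_i/K_i) = 17.67 / 186.0 = 0.09501 m/day.
Q = K_eq · A · (Δh/L) = 0.09501 × 1660 × (11.8/17.67) = 105.3 m³/day.

105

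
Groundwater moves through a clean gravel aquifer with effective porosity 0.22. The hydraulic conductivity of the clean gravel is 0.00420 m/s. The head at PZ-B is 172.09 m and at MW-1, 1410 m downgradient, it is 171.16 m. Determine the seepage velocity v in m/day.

Convert K: 0.00420 m/s × 86400 = 362.9 m/day.
Hydraulic gradient i = (172.09 − 171.16) / 1410 = 0.93 / 1410 = 0.0006596.
Darcy flux q = K · i = 362.9 × 0.0006596 = 0.2393 m/day.
Seepage velocity v = q / n_e = 0.2393 / 0.22 = 1.088 m/day.

1.09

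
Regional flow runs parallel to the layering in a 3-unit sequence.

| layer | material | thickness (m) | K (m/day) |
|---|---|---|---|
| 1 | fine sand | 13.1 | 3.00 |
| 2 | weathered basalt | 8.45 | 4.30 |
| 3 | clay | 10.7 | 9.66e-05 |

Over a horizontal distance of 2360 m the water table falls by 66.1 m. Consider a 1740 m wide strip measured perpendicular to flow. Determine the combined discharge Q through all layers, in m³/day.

3690

Flow is parallel to layering, so each bed carries its own Darcy discharge and the transmissivities add.
Σ(K_i·b_i) = 3.00×13.1 + 4.30×8.45 + 9.66e-05×10.7 = 75.64 m²/day.
Hydraulic gradient i = Δh / L = 66.1 / 2360 = 0.02801.
Q = Σ(K_i·b_i) · W · i = 75.64 × 1740 × 0.02801 = 3686 m³/day.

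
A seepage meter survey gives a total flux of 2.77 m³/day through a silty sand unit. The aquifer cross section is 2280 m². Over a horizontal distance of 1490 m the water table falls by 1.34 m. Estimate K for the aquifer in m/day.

1.35

Hydraulic gradient i = Δh / L = 1.34 / 1490 = 0.0008993.
From Q = K·A·i, K = Q / (A·i) = 2.77 / (2280 × 0.0008993) = 1.351 m/day.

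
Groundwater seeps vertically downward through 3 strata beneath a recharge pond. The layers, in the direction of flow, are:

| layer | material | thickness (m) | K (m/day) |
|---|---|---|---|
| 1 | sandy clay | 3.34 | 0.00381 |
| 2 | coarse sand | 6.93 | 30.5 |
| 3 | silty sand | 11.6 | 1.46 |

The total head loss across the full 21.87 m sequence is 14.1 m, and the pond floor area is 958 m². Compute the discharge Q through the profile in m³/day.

15.3

Flow is perpendicular to layering, so the layers act in series and the equivalent K is the thickness-weighted harmonic mean.
Total thickness L = 3.34 + 6.93 + 11.6 = 21.87 m.
Σ(b_i/K_i) = 3.34/0.00381 + 6.93/30.5 + 11.6/1.46 = 884.8 d.
K_eq = L / Σ(b_i/K_i) = 21.87 / 884.8 = 0.02472 m/day.
Q = K_eq · A · (Δh/L) = 0.02472 × 958 × (14.1/21.87) = 15.27 m³/day.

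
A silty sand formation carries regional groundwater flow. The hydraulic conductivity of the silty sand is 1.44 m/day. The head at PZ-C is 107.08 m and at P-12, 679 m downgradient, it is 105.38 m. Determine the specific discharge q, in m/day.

Hydraulic gradient i = (107.08 − 105.38) / 679 = 1.7 / 679 = 0.002504.
Specific discharge q = K · i = 1.440 × 0.002504 = 0.003605 m/day.

0.00361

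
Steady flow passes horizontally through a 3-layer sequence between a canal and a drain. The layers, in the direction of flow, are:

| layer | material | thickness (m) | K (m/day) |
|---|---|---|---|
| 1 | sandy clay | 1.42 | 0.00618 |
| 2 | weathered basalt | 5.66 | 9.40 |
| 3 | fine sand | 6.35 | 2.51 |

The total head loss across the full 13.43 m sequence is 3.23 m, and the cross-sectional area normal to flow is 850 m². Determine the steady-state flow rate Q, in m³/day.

11.8

Flow is perpendicular to layering, so the layers act in series and the equivalent K is the thickness-weighted harmonic mean.
Total thickness L = 1.42 + 5.66 + 6.35 = 13.43 m.
Σ(b_i/K_i) = 1.42/0.00618 + 5.66/9.40 + 6.35/2.51 = 232.9 d.
K_eq = L / Σ(b_i/K_i) = 13.43 / 232.9 = 0.05766 m/day.
Q = K_eq · A · (Δh/L) = 0.05766 × 850 × (3.23/13.43) = 11.79 m³/day.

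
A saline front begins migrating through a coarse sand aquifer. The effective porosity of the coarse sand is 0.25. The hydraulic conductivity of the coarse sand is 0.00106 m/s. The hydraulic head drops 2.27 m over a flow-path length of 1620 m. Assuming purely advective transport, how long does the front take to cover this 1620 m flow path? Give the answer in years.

Convert K: 0.00106 m/s × 86400 = 91.58 m/day.
Hydraulic gradient i = Δh / L = 2.27 / 1620 = 0.001401.
Darcy flux q = K · i = 91.58 × 0.001401 = 0.1283 m/day.
Seepage velocity v = q / n_e = 0.1283 / 0.25 = 0.5133 m/day.
Travel time t = L / v = 1620 / 0.5133 = 3156 days = 8.640 years.

8.64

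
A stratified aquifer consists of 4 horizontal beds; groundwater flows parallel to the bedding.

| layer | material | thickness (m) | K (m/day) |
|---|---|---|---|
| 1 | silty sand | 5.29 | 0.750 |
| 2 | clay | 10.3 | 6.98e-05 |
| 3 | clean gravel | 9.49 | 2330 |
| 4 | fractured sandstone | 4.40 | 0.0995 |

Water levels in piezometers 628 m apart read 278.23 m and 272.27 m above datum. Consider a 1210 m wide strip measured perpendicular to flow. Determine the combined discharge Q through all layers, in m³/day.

254000

Flow is parallel to layering, so each bed carries its own Darcy discharge and the transmissivities add.
Σ(K_i·b_i) = 0.750×5.29 + 6.98e-05×10.3 + 2330×9.49 + 0.0995×4.40 = 22116 m²/day.
Hydraulic gradient i = (278.23 − 272.27) / 628 = 5.96 / 628 = 0.009490.
Q = Σ(K_i·b_i) · W · i = 22116 × 1210 × 0.009490 = 2.540e+05 m³/day.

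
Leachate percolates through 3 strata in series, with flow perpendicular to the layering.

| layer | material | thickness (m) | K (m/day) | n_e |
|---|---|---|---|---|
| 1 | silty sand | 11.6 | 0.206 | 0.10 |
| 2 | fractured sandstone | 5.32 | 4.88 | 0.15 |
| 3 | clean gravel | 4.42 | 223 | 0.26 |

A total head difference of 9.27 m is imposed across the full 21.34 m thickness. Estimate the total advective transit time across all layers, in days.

19.2

With flow normal to the layers, continuity requires the same specific discharge q through every layer.
Σ(b_i/K_i) = 11.6/0.206 + 5.32/4.88 + 4.42/223 = 57.42 d.
q = Δh / Σ(b_i/K_i) = 9.27 / 57.42 = 0.1614 m/day.
In each layer the seepage velocity is v_i = q/n_i, so the layer transit time is t_i = b_i·n_i / q:
  layer 1 (silty sand): t_1 = 11.6 × 0.10 / 0.1614 = 7.185 d
  layer 2 (fractured sandstone): t_2 = 5.32 × 0.15 / 0.1614 = 4.943 d
  layer 3 (clean gravel): t_3 = 4.42 × 0.26 / 0.1614 = 7.118 d
Total t = Σ t_i = 19.25 days.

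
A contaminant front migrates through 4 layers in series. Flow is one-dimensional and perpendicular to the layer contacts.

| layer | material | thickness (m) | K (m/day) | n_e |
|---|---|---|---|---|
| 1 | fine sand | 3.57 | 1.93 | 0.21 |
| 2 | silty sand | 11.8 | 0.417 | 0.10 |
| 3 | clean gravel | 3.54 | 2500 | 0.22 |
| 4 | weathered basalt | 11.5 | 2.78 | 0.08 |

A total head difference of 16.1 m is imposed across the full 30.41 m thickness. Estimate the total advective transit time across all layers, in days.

With flow normal to the layers, continuity requires the same specific discharge q through every layer.
Σ(b_i/K_i) = 3.57/1.93 + 11.8/0.417 + 3.54/2500 + 11.5/2.78 = 34.29 d.
q = Δh / Σ(b_i/K_i) = 16.1 / 34.29 = 0.4696 m/day.
In each layer the seepage velocity is v_i = q/n_i, so the layer transit time is t_i = b_i·n_i / q:
  layer 1 (fine sand): t_1 = 3.57 × 0.21 / 0.4696 = 1.596 d
  layer 2 (silty sand): t_2 = 11.8 × 0.10 / 0.4696 = 2.513 d
  layer 3 (clean gravel): t_3 = 3.54 × 0.22 / 0.4696 = 1.658 d
  layer 4 (weathered basalt): t_4 = 11.5 × 0.08 / 0.4696 = 1.959 d
Total t = Σ t_i = 7.727 days.

7.73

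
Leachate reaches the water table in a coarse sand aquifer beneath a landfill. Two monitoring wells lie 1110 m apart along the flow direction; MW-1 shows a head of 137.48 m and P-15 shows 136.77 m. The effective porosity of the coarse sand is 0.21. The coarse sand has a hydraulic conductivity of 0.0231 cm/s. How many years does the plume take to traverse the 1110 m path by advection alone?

50.0

Convert K: 0.0231 cm/s × 864 = 19.96 m/day.
Hydraulic gradient i = (137.48 − 136.77) / 1110 = 0.71 / 1110 = 0.0006396.
Darcy flux q = K · i = 19.96 × 0.0006396 = 0.01277 m/day.
Seepage velocity v = q / n_e = 0.01277 / 0.21 = 0.06079 m/day.
Travel time t = L / v = 1110 / 0.06079 = 18259 days = 49.99 years.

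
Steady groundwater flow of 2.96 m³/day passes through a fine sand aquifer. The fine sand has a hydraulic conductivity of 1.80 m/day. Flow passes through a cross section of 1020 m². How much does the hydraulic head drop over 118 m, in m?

From Q = K·A·i, i = Q / (K·A) = 2.96 / (1.800 × 1020) = 0.001612.
Head loss Δh = i · L = 0.001612 × 118 = 0.1902 m.

0.190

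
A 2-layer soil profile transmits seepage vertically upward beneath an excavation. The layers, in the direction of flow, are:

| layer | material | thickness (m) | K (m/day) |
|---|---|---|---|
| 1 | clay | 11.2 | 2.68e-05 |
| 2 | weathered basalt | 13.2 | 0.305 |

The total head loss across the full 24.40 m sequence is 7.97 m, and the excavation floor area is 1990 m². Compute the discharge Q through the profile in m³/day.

Flow is perpendicular to layering, so the layers act in series and the equivalent K is the thickness-weighted harmonic mean.
Total thickness L = 11.2 + 13.2 = 24.40 m.
Σ(b_i/K_i) = 11.2/2.68e-05 + 13.2/0.305 = 4.180e+05 d.
K_eq = L / Σ(b_i/K_i) = 24.40 / 4.180e+05 = 5.838e-05 m/day.
Q = K_eq · A · (Δh/L) = 5.838e-05 × 1990 × (7.97/24.40) = 0.03795 m³/day.

0.0379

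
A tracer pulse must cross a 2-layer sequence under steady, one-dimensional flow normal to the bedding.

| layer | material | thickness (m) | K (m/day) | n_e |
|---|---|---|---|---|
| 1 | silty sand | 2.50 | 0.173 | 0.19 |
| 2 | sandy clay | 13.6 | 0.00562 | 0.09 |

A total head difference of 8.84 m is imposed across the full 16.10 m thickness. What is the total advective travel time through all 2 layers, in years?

1.28

With flow normal to the layers, continuity requires the same specific discharge q through every layer.
Σ(b_i/K_i) = 2.50/0.173 + 13.6/0.00562 = 2434 d.
q = Δh / Σ(b_i/K_i) = 8.84 / 2434 = 0.003631 m/day.
In each layer the seepage velocity is v_i = q/n_i, so the layer transit time is t_i = b_i·n_i / q:
  layer 1 (silty sand): t_1 = 2.50 × 0.19 / 0.003631 = 130.8 d
  layer 2 (sandy clay): t_2 = 13.6 × 0.09 / 0.003631 = 337.1 d
Total t = Σ t_i = 467.9 days = 1.281 years.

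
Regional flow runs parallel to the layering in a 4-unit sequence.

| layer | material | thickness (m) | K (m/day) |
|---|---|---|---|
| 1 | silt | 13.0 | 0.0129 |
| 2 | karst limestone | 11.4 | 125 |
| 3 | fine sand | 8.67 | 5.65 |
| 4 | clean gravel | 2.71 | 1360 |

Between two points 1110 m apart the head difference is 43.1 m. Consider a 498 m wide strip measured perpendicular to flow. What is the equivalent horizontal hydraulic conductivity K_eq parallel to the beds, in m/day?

Flow is parallel to layering, so each bed carries its own Darcy discharge and the transmissivities add.
Σ(K_i·b_i) = 0.0129×13.0 + 125×11.4 + 5.65×8.67 + 1360×2.71 = 5160 m²/day.
Total thickness b = 35.78 m, so K_eq = Σ(K_i·b_i)/b = 144.2 m/day.

144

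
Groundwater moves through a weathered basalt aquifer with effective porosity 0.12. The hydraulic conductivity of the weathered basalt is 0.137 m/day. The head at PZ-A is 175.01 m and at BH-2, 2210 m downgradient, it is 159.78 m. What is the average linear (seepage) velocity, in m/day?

Hydraulic gradient i = (175.01 − 159.78) / 2210 = 15.23 / 2210 = 0.006891.
Darcy flux q = K · i = 0.1370 × 0.006891 = 0.0009441 m/day.
Seepage velocity v = q / n_e = 0.0009441 / 0.12 = 0.007868 m/day.

0.00787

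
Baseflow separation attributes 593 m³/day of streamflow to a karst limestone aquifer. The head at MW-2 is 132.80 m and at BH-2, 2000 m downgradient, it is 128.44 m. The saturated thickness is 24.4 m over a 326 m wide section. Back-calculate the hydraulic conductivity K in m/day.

34.2

Cross-sectional area A = 326 × 24.4 = 7954 m².
Hydraulic gradient i = (132.80 − 128.44) / 2000 = 4.36 / 2000 = 0.002180.
From Q = K·A·i, K = Q / (A·i) = 593 / (7954 × 0.002180) = 34.20 m/day.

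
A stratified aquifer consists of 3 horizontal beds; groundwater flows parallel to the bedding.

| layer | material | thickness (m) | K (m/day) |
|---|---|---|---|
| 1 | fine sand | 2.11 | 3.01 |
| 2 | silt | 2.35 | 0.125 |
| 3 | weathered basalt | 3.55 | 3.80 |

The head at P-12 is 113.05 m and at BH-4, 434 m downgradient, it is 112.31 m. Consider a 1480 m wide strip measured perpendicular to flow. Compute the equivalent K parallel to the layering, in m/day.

2.51

Flow is parallel to layering, so each bed carries its own Darcy discharge and the transmissivities add.
Σ(K_i·b_i) = 3.01×2.11 + 0.125×2.35 + 3.80×3.55 = 20.13 m²/day.
Total thickness b = 8.010 m, so K_eq = Σ(K_i·b_i)/b = 2.514 m/day.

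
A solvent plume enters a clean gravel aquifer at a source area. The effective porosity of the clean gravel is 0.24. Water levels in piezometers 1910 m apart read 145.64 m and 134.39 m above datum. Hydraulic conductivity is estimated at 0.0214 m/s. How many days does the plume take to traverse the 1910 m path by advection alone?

42.1

Convert K: 0.0214 m/s × 86400 = 1849 m/day.
Hydraulic gradient i = (145.64 − 134.39) / 1910 = 11.25 / 1910 = 0.005890.
Darcy flux q = K · i = 1849 × 0.005890 = 10.89 m/day.
Seepage velocity v = q / n_e = 10.89 / 0.24 = 45.38 m/day.
Travel time t = L / v = 1910 / 45.38 = 42.09 days.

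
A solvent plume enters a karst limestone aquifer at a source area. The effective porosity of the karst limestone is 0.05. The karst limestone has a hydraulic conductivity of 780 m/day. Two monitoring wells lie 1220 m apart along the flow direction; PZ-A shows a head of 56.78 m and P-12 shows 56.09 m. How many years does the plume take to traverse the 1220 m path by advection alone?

Hydraulic gradient i = (56.78 − 56.09) / 1220 = 0.69 / 1220 = 0.0005656.
Darcy flux q = K · i = 780.0 × 0.0005656 = 0.4411 m/day.
Seepage velocity v = q / n_e = 0.4411 / 0.05 = 8.823 m/day.
Travel time t = L / v = 1220 / 8.823 = 138.3 days = 0.3786 years.

0.379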